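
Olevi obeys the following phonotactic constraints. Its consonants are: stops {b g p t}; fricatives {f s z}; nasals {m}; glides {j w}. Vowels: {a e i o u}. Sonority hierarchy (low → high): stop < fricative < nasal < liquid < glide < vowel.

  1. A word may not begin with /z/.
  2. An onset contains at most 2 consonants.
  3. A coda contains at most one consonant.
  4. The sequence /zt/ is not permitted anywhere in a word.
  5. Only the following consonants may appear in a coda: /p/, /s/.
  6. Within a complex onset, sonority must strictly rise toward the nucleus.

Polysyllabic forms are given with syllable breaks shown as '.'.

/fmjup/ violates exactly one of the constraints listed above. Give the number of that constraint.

/fmjup/: syllable 1 onset /fmj/ has 3 consonants (> 2).
This is a violation of constraint 2: "An onset contains at most 2 consonants."
The remaining constraints (1, 3, 4, 5, 6) are satisfied.

2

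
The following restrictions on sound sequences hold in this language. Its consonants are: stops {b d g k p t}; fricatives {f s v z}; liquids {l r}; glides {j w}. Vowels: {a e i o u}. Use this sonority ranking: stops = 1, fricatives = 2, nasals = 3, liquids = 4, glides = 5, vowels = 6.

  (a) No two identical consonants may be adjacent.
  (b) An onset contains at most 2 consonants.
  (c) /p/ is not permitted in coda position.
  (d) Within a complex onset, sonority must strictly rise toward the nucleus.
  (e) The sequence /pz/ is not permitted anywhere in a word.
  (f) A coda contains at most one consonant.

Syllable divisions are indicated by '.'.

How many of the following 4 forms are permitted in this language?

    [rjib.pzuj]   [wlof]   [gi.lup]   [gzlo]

0

[rjib.pzuj] — violates constraint (e): contains banned sequence /pz/ → not permitted
[wlof] — violates constraint (d): syllable 1 onset /wl/: /w/ (glide, 5) → /l/ (liquid, 4) does not rise → not permitted
[gi.lup] — violates constraint (c): syllable 2 coda contains /p/ → not permitted
[gzlo] — violates constraint (b): syllable 1 onset /gzl/ has 3 consonants (> 2) → not permitted
No form is permitted → 0.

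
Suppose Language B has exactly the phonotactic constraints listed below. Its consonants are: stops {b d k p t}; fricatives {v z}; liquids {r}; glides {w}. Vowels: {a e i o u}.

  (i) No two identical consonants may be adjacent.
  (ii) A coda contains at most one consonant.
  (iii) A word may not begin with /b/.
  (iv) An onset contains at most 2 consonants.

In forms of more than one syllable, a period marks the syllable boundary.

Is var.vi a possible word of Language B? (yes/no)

yes

var.vi — σ1 onset /v/, coda /r/ ok; σ2 onset /v/, coda /∅/ ok → permitted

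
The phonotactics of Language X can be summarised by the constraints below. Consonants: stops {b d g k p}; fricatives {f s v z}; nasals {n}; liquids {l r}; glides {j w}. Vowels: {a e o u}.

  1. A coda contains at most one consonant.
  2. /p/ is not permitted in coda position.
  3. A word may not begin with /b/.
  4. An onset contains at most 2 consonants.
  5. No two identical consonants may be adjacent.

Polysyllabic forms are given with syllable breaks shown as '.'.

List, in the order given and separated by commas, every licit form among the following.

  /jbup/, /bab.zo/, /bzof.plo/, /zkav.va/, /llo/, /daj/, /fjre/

/daj/

/jbup/ — violates constraint 2: syllable 1 coda contains /p/ → illicit
/bab.zo/ — violates constraint 3: word begins with /b/ → illicit
/bzof.plo/ — violates constraint 3: word begins with /b/ → illicit
/zkav.va/ — violates constraint 5: adjacent identical consonants /vv/ → illicit
/llo/ — violates constraint 5: adjacent identical consonants /ll/ → illicit
/daj/ — σ1 onset /d/, coda /j/ ok → licit
/fjre/ — violates constraint 4: syllable 1 onset /fjr/ has 3 consonants (> 2) → illicit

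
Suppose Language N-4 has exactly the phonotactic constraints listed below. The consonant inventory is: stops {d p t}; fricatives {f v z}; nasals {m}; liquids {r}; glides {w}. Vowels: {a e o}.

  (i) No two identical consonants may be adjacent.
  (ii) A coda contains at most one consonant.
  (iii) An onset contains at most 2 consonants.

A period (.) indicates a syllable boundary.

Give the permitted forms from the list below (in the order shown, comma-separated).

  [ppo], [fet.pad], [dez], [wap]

[fet.pad], [dez], [wap]

[ppo] — violates constraint (i): adjacent identical consonants /pp/ → not permitted
[fet.pad] — σ1 onset /f/, coda /t/ ok; σ2 onset /p/, coda /d/ ok → permitted
[dez] — σ1 onset /d/, coda /z/ ok → permitted
[wap] — σ1 onset /w/, coda /p/ ok → permitted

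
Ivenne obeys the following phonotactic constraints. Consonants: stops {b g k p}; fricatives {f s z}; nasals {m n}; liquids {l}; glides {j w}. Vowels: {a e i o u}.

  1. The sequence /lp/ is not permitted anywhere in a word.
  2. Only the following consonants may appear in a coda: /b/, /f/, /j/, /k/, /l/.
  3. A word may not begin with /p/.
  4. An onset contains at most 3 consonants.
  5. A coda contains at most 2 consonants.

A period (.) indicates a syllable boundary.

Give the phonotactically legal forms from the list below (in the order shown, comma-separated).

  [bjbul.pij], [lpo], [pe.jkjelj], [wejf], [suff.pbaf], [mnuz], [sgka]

[wejf], [suff.pbaf], [sgka]

[bjbul.pij] — violates constraint 1: contains banned sequence /lp/ → phonotactically illegal
[lpo] — violates constraint 1: contains banned sequence /lp/ → phonotactically illegal
[pe.jkjelj] — violates constraint 3: word begins with /p/ → phonotactically illegal
[wejf] — σ1 onset /w/, coda /jf/ (2C) ok → phonotactically legal
[suff.pbaf] — σ1 onset /s/, coda /ff/ (2C) ok; σ2 onset /pb/ (2C), coda /f/ ok → phonotactically legal
[mnuz] — violates constraint 2: syllable 1 coda contains /z/, which is not a licensed coda consonant → phonotactically illegal
[sgka] — σ1 onset /sgk/ (3C), coda /∅/ ok → phonotactically legal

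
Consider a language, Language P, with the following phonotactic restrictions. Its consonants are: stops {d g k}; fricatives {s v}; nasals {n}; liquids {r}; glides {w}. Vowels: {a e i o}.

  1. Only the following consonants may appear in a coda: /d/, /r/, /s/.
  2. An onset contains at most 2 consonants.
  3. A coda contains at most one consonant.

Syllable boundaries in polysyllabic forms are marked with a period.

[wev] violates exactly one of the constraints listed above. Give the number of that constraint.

1

[wev]: syllable 1 coda contains /v/, which is not a licensed coda consonant.
This is a violation of constraint 1: "Only the following consonants may appear in a coda: /d/, /r/, /s/."
The remaining constraints (2, 3) are satisfied.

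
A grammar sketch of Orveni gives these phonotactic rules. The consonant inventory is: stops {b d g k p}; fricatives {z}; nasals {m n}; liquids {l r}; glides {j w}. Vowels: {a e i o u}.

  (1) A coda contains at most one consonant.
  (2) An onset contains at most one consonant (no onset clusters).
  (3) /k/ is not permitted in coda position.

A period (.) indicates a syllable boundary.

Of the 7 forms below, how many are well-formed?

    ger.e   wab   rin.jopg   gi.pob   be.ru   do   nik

5

ger.e — σ1 onset /g/, coda /r/ ok; σ2 onset /∅/, coda /∅/ ok → well-formed
wab — σ1 onset /w/, coda /b/ ok → well-formed
rin.jopg — violates constraint 1: syllable 2 coda /pg/ has 2 consonants (> 1) → ill-formed
gi.pob — σ1 onset /g/, coda /∅/ ok; σ2 onset /p/, coda /b/ ok → well-formed
be.ru — σ1 onset /b/, coda /∅/ ok; σ2 onset /r/, coda /∅/ ok → well-formed
do — σ1 onset /d/, coda /∅/ ok → well-formed
nik — violates constraint 3: syllable 1 coda contains /k/ → ill-formed
Well-formed: ger.e, wab, gi.pob, be.ru, do → 5.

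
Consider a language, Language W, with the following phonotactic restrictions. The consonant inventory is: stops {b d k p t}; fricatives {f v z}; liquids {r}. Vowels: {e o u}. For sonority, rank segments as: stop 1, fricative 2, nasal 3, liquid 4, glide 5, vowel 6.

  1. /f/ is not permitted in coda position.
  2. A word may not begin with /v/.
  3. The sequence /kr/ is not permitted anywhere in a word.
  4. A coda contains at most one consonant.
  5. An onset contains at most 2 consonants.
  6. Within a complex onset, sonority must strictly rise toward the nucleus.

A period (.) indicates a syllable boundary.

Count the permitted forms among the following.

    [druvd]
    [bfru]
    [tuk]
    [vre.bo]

[druvd] — violates constraint 4: syllable 1 coda /vd/ has 2 consonants (> 1) → not permitted
[bfru] — violates constraint 5: syllable 1 onset /bfr/ has 3 consonants (> 2) → not permitted
[tuk] — σ1 onset /t/, coda /k/ ok → permitted
[vre.bo] — violates constraint 2: word begins with /v/ → not permitted
Permitted: [tuk] → 1.

1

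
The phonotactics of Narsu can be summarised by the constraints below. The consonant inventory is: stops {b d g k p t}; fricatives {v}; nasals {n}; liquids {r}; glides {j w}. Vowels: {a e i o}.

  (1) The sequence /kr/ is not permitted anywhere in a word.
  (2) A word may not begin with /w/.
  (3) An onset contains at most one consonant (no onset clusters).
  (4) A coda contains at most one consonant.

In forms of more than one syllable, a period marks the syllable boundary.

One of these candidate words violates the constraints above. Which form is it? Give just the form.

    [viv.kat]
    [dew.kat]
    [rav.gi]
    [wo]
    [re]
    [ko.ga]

[viv.kat] — σ1 onset /v/, coda /v/ ok; σ2 onset /k/, coda /t/ ok → permitted
[dew.kat] — σ1 onset /d/, coda /w/ ok; σ2 onset /k/, coda /t/ ok → permitted
[rav.gi] — σ1 onset /r/, coda /v/ ok; σ2 onset /g/, coda /∅/ ok → permitted
[wo] — violates constraint 2: word begins with /w/ → not permitted
[re] — σ1 onset /r/, coda /∅/ ok → permitted
[ko.ga] — σ1 onset /k/, coda /∅/ ok; σ2 onset /g/, coda /∅/ ok → permitted

[wo]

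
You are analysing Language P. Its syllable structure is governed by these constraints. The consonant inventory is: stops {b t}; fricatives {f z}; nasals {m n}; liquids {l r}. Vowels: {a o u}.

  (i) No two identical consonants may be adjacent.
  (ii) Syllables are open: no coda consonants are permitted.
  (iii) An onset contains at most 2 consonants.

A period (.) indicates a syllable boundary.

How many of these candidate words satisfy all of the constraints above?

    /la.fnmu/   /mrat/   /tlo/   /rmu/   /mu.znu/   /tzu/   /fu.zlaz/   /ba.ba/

5

/la.fnmu/ — violates constraint (iii): syllable 2 onset /fnm/ has 3 consonants (> 2) → illicit
/mrat/ — violates constraint (ii): syllable 1 coda /t/ has 1 consonant (> 0) → illicit
/tlo/ — σ1 onset /tl/ (2C), coda /∅/ ok → licit
/rmu/ — σ1 onset /rm/ (2C), coda /∅/ ok → licit
/mu.znu/ — σ1 onset /m/, coda /∅/ ok; σ2 onset /zn/ (2C), coda /∅/ ok → licit
/tzu/ — σ1 onset /tz/ (2C), coda /∅/ ok → licit
/fu.zlaz/ — violates constraint (ii): syllable 2 coda /z/ has 1 consonant (> 0) → illicit
/ba.ba/ — σ1 onset /b/, coda /∅/ ok; σ2 onset /b/, coda /∅/ ok → licit
Licit: /tlo/, /rmu/, /mu.znu/, /tzu/, /ba.ba/ → 5.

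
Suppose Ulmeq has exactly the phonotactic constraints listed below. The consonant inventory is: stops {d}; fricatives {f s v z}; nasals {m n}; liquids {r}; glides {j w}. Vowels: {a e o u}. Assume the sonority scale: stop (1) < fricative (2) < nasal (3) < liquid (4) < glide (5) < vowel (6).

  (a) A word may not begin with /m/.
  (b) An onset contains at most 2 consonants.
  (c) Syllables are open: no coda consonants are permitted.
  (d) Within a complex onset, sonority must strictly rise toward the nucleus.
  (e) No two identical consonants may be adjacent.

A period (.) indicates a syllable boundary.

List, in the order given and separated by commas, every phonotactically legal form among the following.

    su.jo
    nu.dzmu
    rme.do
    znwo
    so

su.jo — σ1 onset /s/, coda /∅/ ok; σ2 onset /j/, coda /∅/ ok → phonotactically legal
nu.dzmu — violates constraint (b): syllable 2 onset /dzm/ has 3 consonants (> 2) → phonotactically illegal
rme.do — violates constraint (d): syllable 1 onset /rm/: /r/ (liquid, 4) → /m/ (nasal, 3) does not rise → phonotactically illegal
znwo — violates constraint (b): syllable 1 onset /znw/ has 3 consonants (> 2) → phonotactically illegal
so — σ1 onset /s/, coda /∅/ ok → phonotactically legal

su.jo, so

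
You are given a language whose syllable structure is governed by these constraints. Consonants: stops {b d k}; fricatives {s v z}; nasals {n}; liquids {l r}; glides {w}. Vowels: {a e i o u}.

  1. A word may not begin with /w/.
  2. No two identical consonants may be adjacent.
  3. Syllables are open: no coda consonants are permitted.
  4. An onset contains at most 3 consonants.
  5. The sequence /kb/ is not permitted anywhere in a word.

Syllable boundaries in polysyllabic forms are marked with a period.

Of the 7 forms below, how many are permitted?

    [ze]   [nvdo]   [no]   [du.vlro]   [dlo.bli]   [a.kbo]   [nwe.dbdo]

6

[ze] — σ1 onset /z/, coda /∅/ ok → permitted
[nvdo] — σ1 onset /nvd/ (3C), coda /∅/ ok → permitted
[no] — σ1 onset /n/, coda /∅/ ok → permitted
[du.vlro] — σ1 onset /d/, coda /∅/ ok; σ2 onset /vlr/ (3C), coda /∅/ ok → permitted
[dlo.bli] — σ1 onset /dl/ (2C), coda /∅/ ok; σ2 onset /bl/ (2C), coda /∅/ ok → permitted
[a.kbo] — violates constraint 5: contains banned sequence /kb/ → not permitted
[nwe.dbdo] — σ1 onset /nw/ (2C), coda /∅/ ok; σ2 onset /dbd/ (3C), coda /∅/ ok → permitted
Permitted: [ze], [nvdo], [no], [du.vlro], [dlo.bli], [nwe.dbdo] → 6.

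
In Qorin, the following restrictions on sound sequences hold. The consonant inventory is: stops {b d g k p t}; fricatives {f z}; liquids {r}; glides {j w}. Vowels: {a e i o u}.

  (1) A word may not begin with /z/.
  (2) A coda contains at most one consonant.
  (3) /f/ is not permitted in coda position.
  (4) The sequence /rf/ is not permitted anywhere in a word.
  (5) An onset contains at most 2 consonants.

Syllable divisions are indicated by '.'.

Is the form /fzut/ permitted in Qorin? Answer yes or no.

/fzut/ — σ1 onset /fz/ (2C), coda /t/ ok → permitted

yes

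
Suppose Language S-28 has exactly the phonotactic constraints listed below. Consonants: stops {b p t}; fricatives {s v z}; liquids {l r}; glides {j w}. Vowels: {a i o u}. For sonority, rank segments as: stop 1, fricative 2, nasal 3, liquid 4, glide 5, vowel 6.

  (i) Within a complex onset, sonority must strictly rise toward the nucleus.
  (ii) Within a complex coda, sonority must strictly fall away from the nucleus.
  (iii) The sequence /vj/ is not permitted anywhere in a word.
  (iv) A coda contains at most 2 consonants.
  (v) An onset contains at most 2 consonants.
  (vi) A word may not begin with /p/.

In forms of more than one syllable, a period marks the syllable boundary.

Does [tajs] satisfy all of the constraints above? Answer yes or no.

[tajs] — σ1 onset /t/, coda /js/ (5→2 falls) ok → licit

yes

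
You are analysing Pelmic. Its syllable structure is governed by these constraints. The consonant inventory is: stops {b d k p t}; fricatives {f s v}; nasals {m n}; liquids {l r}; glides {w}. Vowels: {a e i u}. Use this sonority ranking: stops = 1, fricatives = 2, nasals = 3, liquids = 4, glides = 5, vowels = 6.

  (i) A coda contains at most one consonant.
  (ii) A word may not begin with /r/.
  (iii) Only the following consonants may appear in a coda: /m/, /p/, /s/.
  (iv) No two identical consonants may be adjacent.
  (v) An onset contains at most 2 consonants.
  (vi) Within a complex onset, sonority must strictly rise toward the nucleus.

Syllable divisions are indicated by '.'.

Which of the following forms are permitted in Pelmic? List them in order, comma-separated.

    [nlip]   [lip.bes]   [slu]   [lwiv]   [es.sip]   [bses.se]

[nlip], [lip.bes], [slu]

[nlip] — σ1 onset /nl/ (3→4 rises), coda /p/ ok → permitted
[lip.bes] — σ1 onset /l/, coda /p/ ok; σ2 onset /b/, coda /s/ ok → permitted
[slu] — σ1 onset /sl/ (2→4 rises), coda /∅/ ok → permitted
[lwiv] — violates constraint (iii): syllable 1 coda contains /v/, which is not a licensed coda consonant → not permitted
[es.sip] — violates constraint (iv): adjacent identical consonants /ss/ → not permitted
[bses.se] — violates constraint (iv): adjacent identical consonants /ss/ → not permitted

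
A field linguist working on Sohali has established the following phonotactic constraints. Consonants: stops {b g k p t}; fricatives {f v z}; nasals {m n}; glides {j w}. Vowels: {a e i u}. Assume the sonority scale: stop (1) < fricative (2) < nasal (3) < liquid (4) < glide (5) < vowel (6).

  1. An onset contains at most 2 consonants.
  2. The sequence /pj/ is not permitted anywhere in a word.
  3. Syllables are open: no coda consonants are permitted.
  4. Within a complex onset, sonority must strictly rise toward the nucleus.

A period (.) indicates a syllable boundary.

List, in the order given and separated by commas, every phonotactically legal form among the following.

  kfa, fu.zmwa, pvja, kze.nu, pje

kfa, kze.nu

kfa — σ1 onset /kf/ (1→2 rises), coda /∅/ ok → phonotactically legal
fu.zmwa — violates constraint 1: syllable 2 onset /zmw/ has 3 consonants (> 2) → phonotactically illegal
pvja — violates constraint 1: syllable 1 onset /pvj/ has 3 consonants (> 2) → phonotactically illegal
kze.nu — σ1 onset /kz/ (1→2 rises), coda /∅/ ok; σ2 onset /n/, coda /∅/ ok → phonotactically legal
pje — violates constraint 2: contains banned sequence /pj/ → phonotactically illegal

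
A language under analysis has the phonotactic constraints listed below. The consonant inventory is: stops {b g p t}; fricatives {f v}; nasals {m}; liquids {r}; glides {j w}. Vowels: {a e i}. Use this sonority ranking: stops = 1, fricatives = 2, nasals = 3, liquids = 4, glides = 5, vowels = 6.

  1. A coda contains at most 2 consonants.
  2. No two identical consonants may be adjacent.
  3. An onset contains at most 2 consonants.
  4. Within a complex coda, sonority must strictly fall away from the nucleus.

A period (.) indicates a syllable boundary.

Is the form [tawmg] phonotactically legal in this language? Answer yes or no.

no

[tawmg] — violates constraint 1: syllable 1 coda /wmg/ has 3 consonants (> 2) → phonotactically illegal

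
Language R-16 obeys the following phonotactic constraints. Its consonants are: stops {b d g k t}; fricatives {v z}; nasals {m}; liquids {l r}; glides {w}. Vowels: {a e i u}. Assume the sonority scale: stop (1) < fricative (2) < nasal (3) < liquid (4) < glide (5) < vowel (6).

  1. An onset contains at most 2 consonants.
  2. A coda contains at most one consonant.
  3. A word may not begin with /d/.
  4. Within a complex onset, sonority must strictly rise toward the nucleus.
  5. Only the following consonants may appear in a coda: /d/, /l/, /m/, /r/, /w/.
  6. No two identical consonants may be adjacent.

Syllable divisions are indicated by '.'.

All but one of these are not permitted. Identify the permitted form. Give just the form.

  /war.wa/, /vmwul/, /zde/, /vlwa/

/war.wa/

/war.wa/ — σ1 onset /w/, coda /r/ ok; σ2 onset /w/, coda /∅/ ok → permitted
/vmwul/ — violates constraint 1: syllable 1 onset /vmw/ has 3 consonants (> 2) → not permitted
/zde/ — violates constraint 4: syllable 1 onset /zd/: /z/ (fricative, 2) → /d/ (stop, 1) does not rise → not permitted
/vlwa/ — violates constraint 1: syllable 1 onset /vlw/ has 3 consonants (> 2) → not permitted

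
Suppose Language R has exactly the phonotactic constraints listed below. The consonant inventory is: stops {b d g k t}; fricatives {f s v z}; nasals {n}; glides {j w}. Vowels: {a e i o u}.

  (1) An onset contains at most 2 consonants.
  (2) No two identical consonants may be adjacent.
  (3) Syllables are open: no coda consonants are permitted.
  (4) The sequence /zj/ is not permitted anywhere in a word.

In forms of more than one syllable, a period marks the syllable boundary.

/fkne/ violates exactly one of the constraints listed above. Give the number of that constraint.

/fkne/: syllable 1 onset /fkn/ has 3 consonants (> 2).
This is a violation of constraint 1: "An onset contains at most 2 consonants."
The remaining constraints (2, 3, 4) are satisfied.

1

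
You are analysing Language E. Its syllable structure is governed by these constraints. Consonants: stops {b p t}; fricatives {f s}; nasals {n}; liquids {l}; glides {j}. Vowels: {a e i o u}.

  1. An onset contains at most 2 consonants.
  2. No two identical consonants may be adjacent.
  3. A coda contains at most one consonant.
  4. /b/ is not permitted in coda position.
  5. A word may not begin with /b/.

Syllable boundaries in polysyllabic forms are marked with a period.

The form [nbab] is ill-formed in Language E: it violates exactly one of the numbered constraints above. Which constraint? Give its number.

[nbab]: syllable 1 coda contains /b/.
This is a violation of constraint 4: "/b/ is not permitted in coda position."
The remaining constraints (1, 2, 3, 5) are satisfied.

4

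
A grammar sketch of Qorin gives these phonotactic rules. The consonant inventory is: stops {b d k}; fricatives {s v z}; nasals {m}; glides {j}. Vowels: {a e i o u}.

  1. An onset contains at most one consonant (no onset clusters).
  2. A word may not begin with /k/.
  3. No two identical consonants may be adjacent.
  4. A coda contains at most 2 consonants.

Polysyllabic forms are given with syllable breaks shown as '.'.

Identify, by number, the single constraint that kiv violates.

2

kiv: word begins with /k/.
This is a violation of constraint 2: "A word may not begin with /k/."
The remaining constraints (1, 3, 4) are satisfied.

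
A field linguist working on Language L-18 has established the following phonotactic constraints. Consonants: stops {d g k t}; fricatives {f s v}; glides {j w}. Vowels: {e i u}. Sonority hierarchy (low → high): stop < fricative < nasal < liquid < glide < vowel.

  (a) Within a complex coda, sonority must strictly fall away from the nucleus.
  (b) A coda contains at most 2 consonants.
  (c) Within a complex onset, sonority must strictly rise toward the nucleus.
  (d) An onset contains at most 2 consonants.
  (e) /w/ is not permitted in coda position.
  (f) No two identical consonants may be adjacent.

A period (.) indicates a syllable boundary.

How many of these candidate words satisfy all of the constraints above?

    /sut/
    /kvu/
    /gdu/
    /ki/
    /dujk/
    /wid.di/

/sut/ — σ1 onset /s/, coda /t/ ok → permitted
/kvu/ — σ1 onset /kv/ (1→2 rises), coda /∅/ ok → permitted
/gdu/ — violates constraint (c): syllable 1 onset /gd/: /g/ (stop, 1) → /d/ (stop, 1) does not rise → not permitted
/ki/ — σ1 onset /k/, coda /∅/ ok → permitted
/dujk/ — σ1 onset /d/, coda /jk/ (5→1 falls) ok → permitted
/wid.di/ — violates constraint (f): adjacent identical consonants /dd/ → not permitted
Permitted: /sut/, /kvu/, /ki/, /dujk/ → 4.

4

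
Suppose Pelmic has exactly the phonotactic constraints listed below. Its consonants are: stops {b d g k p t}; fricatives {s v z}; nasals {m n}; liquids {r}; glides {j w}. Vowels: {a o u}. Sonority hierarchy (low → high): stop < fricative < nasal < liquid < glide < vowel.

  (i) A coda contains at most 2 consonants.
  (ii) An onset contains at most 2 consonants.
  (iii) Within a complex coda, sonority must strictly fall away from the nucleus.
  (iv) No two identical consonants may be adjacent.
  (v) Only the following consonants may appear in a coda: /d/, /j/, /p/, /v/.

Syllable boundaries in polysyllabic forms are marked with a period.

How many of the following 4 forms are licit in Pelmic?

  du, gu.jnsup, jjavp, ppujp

du — σ1 onset /d/, coda /∅/ ok → licit
gu.jnsup — violates constraint (ii): syllable 2 onset /jns/ has 3 consonants (> 2) → illicit
jjavp — violates constraint (iv): adjacent identical consonants /jj/ → illicit
ppujp — violates constraint (iv): adjacent identical consonants /pp/ → illicit
Licit: du → 1.

1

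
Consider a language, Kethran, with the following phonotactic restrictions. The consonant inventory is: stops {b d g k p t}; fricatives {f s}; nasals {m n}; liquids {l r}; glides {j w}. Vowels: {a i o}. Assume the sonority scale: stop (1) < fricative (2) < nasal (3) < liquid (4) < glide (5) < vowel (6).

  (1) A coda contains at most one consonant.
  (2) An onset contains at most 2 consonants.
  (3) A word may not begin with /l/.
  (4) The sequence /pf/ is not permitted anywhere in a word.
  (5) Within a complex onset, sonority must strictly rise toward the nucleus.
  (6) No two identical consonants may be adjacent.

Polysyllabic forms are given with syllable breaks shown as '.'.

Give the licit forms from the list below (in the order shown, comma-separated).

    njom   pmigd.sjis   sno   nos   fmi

njom — σ1 onset /nj/ (3→5 rises), coda /m/ ok → licit
pmigd.sjis — violates constraint 1: syllable 1 coda /gd/ has 2 consonants (> 1) → illicit
sno — σ1 onset /sn/ (2→3 rises), coda /∅/ ok → licit
nos — σ1 onset /n/, coda /s/ ok → licit
fmi — σ1 onset /fm/ (2→3 rises), coda /∅/ ok → licit

njom, sno, nos, fmi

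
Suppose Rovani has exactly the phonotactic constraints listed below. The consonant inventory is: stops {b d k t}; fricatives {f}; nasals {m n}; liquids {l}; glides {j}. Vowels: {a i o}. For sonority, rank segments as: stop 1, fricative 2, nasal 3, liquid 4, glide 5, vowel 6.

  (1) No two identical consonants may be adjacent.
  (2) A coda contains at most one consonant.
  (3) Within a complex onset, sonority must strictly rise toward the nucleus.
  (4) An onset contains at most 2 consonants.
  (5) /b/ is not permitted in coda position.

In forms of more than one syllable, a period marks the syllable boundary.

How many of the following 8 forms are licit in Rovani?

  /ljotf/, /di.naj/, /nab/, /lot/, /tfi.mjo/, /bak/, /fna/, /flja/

5

/ljotf/ — violates constraint 2: syllable 1 coda /tf/ has 2 consonants (> 1) → illicit
/di.naj/ — σ1 onset /d/, coda /∅/ ok; σ2 onset /n/, coda /j/ ok → licit
/nab/ — violates constraint 5: syllable 1 coda contains /b/ → illicit
/lot/ — σ1 onset /l/, coda /t/ ok → licit
/tfi.mjo/ — σ1 onset /tf/ (1→2 rises), coda /∅/ ok; σ2 onset /mj/ (3→5 rises), coda /∅/ ok → licit
/bak/ — σ1 onset /b/, coda /k/ ok → licit
/fna/ — σ1 onset /fn/ (2→3 rises), coda /∅/ ok → licit
/flja/ — violates constraint 4: syllable 1 onset /flj/ has 3 consonants (> 2) → illicit
Licit: /di.naj/, /lot/, /tfi.mjo/, /bak/, /fna/ → 5.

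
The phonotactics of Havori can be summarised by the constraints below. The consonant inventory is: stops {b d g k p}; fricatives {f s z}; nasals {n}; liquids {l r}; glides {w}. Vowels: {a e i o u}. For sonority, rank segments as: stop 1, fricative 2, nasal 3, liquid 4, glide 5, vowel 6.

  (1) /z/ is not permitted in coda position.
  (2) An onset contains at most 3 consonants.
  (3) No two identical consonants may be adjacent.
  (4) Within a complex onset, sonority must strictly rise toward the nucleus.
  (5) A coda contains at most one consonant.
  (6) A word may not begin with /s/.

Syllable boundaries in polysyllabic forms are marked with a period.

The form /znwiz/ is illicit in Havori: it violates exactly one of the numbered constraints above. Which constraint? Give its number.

1

/znwiz/: syllable 1 coda contains /z/.
This is a violation of constraint 1: "/z/ is not permitted in coda position."
The remaining constraints (2, 3, 4, 5, 6) are satisfied.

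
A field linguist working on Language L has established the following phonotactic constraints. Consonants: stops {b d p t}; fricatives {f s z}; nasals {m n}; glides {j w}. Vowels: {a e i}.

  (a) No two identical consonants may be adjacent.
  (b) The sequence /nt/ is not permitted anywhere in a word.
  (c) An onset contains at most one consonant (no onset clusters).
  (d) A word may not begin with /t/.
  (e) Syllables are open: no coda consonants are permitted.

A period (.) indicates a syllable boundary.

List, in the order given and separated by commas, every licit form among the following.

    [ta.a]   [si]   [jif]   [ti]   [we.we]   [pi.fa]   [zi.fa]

[si], [we.we], [pi.fa], [zi.fa]

[ta.a] — violates constraint (d): word begins with /t/ → illicit
[si] — σ1 onset /s/, coda /∅/ ok → licit
[jif] — violates constraint (e): syllable 1 coda /f/ has 1 consonant (> 0) → illicit
[ti] — violates constraint (d): word begins with /t/ → illicit
[we.we] — σ1 onset /w/, coda /∅/ ok; σ2 onset /w/, coda /∅/ ok → licit
[pi.fa] — σ1 onset /p/, coda /∅/ ok; σ2 onset /f/, coda /∅/ ok → licit
[zi.fa] — σ1 onset /z/, coda /∅/ ok; σ2 onset /f/, coda /∅/ ok → licit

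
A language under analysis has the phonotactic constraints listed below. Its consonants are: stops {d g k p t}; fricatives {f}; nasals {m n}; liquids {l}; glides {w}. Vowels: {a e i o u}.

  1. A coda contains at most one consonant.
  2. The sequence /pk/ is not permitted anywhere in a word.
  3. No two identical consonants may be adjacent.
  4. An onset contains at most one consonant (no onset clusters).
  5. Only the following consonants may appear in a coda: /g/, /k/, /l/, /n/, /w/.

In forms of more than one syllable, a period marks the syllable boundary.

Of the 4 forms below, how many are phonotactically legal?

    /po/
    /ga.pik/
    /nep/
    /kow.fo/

/po/ — σ1 onset /p/, coda /∅/ ok → phonotactically legal
/ga.pik/ — σ1 onset /g/, coda /∅/ ok; σ2 onset /p/, coda /k/ ok → phonotactically legal
/nep/ — violates constraint 5: syllable 1 coda contains /p/, which is not a licensed coda consonant → phonotactically illegal
/kow.fo/ — σ1 onset /k/, coda /w/ ok; σ2 onset /f/, coda /∅/ ok → phonotactically legal
Phonotactically legal: /po/, /ga.pik/, /kow.fo/ → 3.

3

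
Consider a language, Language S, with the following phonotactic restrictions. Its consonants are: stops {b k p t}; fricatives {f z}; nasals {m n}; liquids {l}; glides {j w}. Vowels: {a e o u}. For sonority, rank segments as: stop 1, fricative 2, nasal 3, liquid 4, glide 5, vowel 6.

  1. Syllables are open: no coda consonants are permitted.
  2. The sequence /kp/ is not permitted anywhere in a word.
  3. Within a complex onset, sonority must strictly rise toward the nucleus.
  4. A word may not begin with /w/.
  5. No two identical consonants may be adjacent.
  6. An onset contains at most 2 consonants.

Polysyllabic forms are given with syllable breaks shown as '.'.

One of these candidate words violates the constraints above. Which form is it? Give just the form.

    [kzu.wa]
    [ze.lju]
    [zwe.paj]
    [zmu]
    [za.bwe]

[kzu.wa] — σ1 onset /kz/ (1→2 rises), coda /∅/ ok; σ2 onset /w/, coda /∅/ ok → well-formed
[ze.lju] — σ1 onset /z/, coda /∅/ ok; σ2 onset /lj/ (4→5 rises), coda /∅/ ok → well-formed
[zwe.paj] — violates constraint 1: syllable 2 coda /j/ has 1 consonant (> 0) → ill-formed
[zmu] — σ1 onset /zm/ (2→3 rises), coda /∅/ ok → well-formed
[za.bwe] — σ1 onset /z/, coda /∅/ ok; σ2 onset /bw/ (1→5 rises), coda /∅/ ok → well-formed

[zwe.paj]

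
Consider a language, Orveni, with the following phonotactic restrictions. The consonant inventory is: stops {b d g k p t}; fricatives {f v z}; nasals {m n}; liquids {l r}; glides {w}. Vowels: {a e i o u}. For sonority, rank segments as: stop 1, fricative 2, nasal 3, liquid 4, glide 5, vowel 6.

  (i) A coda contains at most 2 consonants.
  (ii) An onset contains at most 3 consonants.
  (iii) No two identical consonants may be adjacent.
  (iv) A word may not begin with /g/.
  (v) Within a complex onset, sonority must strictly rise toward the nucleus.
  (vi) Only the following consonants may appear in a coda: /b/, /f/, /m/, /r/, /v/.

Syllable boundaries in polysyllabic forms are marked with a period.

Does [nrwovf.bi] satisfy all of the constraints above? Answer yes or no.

[nrwovf.bi] — σ1 onset /nrw/ (3→4→5 rises), coda /vf/ (2C) ok; σ2 onset /b/, coda /∅/ ok → licit

yes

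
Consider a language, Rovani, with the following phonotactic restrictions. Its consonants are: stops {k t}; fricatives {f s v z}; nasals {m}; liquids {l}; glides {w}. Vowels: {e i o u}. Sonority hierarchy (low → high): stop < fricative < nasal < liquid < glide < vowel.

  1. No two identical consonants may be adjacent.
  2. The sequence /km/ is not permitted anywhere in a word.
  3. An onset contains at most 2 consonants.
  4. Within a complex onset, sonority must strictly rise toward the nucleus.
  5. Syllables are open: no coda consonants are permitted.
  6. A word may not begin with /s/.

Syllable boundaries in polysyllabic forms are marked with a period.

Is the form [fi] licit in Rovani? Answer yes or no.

yes

[fi] — σ1 onset /f/, coda /∅/ ok → licit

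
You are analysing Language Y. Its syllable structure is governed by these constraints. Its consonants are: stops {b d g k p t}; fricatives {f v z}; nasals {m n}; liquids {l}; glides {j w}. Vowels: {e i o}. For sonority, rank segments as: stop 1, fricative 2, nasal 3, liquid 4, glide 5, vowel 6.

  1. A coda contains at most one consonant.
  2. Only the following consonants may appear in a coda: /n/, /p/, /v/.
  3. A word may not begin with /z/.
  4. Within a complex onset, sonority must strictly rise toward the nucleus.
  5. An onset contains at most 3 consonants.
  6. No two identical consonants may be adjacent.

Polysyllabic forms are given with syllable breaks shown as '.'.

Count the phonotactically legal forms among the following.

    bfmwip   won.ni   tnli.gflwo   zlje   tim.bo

0

bfmwip — violates constraint 5: syllable 1 onset /bfmw/ has 4 consonants (> 3) → phonotactically illegal
won.ni — violates constraint 6: adjacent identical consonants /nn/ → phonotactically illegal
tnli.gflwo — violates constraint 5: syllable 2 onset /gflw/ has 4 consonants (> 3) → phonotactically illegal
zlje — violates constraint 3: word begins with /z/ → phonotactically illegal
tim.bo — violates constraint 2: syllable 1 coda contains /m/, which is not a licensed coda consonant → phonotactically illegal
No form is phonotactically legal → 0.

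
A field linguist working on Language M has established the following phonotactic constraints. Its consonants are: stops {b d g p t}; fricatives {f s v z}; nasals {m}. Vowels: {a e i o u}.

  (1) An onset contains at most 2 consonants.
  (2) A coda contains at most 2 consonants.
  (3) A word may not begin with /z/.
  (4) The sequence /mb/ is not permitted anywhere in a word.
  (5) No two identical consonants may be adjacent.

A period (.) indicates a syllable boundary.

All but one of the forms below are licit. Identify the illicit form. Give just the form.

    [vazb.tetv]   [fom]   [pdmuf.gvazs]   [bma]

[vazb.tetv] — σ1 onset /v/, coda /zb/ (2C) ok; σ2 onset /t/, coda /tv/ (2C) ok → licit
[fom] — σ1 onset /f/, coda /m/ ok → licit
[pdmuf.gvazs] — violates constraint 1: syllable 1 onset /pdm/ has 3 consonants (> 2) → illicit
[bma] — σ1 onset /bm/ (2C), coda /∅/ ok → licit

[pdmuf.gvazs]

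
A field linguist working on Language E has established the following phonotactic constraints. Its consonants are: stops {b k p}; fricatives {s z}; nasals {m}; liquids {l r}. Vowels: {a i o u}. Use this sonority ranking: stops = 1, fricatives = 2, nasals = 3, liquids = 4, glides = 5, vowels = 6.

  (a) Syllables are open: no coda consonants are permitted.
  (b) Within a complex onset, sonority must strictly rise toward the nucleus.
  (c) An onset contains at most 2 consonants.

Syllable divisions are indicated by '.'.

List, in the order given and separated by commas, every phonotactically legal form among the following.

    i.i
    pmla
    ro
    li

i.i — σ1 onset /∅/, coda /∅/ ok; σ2 onset /∅/, coda /∅/ ok → phonotactically legal
pmla — violates constraint (c): syllable 1 onset /pml/ has 3 consonants (> 2) → phonotactically illegal
ro — σ1 onset /r/, coda /∅/ ok → phonotactically legal
li — σ1 onset /l/, coda /∅/ ok → phonotactically legal

i.i, ro, li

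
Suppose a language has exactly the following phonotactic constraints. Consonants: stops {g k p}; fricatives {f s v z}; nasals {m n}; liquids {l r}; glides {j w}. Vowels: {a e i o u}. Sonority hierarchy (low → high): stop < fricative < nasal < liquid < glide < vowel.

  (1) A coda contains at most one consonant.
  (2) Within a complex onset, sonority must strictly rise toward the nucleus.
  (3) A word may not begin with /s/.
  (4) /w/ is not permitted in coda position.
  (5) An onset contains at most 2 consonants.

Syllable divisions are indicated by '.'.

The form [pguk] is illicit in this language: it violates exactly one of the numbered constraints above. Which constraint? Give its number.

2

[pguk]: syllable 1 onset /pg/: /p/ (stop, 1) → /g/ (stop, 1) does not rise.
This is a violation of constraint 2: "Within a complex onset, sonority must strictly rise toward the nucleus."
The remaining constraints (1, 3, 4, 5) are satisfied.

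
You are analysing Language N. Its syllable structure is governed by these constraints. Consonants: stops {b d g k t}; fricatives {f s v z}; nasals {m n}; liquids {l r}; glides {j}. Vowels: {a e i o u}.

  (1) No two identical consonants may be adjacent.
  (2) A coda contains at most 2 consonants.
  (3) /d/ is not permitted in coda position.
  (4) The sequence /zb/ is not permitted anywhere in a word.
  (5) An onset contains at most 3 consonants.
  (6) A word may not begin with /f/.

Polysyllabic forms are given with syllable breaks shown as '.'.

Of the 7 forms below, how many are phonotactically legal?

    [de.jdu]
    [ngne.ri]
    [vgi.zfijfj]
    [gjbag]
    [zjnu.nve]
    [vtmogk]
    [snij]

6

[de.jdu] — σ1 onset /d/, coda /∅/ ok; σ2 onset /jd/ (2C), coda /∅/ ok → phonotactically legal
[ngne.ri] — σ1 onset /ngn/ (3C), coda /∅/ ok; σ2 onset /r/, coda /∅/ ok → phonotactically legal
[vgi.zfijfj] — violates constraint 2: syllable 2 coda /jfj/ has 3 consonants (> 2) → phonotactically illegal
[gjbag] — σ1 onset /gjb/ (3C), coda /g/ ok → phonotactically legal
[zjnu.nve] — σ1 onset /zjn/ (3C), coda /∅/ ok; σ2 onset /nv/ (2C), coda /∅/ ok → phonotactically legal
[vtmogk] — σ1 onset /vtm/ (3C), coda /gk/ (2C) ok → phonotactically legal
[snij] — σ1 onset /sn/ (2C), coda /j/ ok → phonotactically legal
Phonotactically legal: [de.jdu], [ngne.ri], [gjbag], [zjnu.nve], [vtmogk], [snij] → 6.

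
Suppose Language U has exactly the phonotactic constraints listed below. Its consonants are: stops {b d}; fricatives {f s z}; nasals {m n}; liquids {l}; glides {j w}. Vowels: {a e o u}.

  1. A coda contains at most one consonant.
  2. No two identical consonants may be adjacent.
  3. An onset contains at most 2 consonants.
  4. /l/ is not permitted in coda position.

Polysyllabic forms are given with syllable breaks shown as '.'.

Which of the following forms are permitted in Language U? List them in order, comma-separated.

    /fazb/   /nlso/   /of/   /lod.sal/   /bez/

/fazb/ — violates constraint 1: syllable 1 coda /zb/ has 2 consonants (> 1) → not permitted
/nlso/ — violates constraint 3: syllable 1 onset /nls/ has 3 consonants (> 2) → not permitted
/of/ — σ1 onset /∅/, coda /f/ ok → permitted
/lod.sal/ — violates constraint 4: syllable 2 coda contains /l/ → not permitted
/bez/ — σ1 onset /b/, coda /z/ ok → permitted

/of/, /bez/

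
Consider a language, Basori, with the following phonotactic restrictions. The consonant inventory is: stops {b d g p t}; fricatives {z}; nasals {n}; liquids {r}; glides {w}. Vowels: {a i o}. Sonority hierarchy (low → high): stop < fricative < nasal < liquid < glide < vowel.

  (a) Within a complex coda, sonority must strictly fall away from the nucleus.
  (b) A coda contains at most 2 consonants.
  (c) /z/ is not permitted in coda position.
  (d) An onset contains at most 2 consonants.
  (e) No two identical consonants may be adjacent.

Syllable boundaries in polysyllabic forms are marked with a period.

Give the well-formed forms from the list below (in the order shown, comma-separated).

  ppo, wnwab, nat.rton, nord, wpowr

ppo — violates constraint (e): adjacent identical consonants /pp/ → ill-formed
wnwab — violates constraint (d): syllable 1 onset /wnw/ has 3 consonants (> 2) → ill-formed
nat.rton — σ1 onset /n/, coda /t/ ok; σ2 onset /rt/ (2C), coda /n/ ok → well-formed
nord — σ1 onset /n/, coda /rd/ (4→1 falls) ok → well-formed
wpowr — σ1 onset /wp/ (2C), coda /wr/ (5→4 falls) ok → well-formed

nat.rton, nord, wpowr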